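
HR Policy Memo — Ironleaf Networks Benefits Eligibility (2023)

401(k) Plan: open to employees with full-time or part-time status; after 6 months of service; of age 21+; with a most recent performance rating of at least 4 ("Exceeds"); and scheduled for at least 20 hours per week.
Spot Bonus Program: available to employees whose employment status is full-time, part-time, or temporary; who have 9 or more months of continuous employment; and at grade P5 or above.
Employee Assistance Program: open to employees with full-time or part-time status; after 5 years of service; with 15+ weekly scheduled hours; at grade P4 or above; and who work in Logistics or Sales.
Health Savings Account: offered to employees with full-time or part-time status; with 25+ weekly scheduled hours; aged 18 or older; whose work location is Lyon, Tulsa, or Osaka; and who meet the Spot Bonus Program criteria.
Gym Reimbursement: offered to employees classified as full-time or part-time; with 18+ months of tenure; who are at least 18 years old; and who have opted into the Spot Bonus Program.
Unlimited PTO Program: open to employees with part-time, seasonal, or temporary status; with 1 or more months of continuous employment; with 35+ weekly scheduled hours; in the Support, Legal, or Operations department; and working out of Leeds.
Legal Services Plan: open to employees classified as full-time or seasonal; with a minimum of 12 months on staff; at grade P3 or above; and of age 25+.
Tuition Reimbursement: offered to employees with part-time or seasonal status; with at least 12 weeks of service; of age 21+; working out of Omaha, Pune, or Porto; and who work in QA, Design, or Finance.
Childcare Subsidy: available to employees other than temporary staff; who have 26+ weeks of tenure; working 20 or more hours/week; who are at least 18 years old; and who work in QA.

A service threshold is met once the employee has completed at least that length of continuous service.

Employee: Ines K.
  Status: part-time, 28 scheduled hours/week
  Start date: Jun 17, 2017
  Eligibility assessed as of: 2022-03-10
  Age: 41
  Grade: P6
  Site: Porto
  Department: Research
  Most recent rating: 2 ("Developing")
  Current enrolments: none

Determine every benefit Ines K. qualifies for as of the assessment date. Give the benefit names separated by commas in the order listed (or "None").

Spot Bonus Program

Service from Jun 17, 2017 to 2022-03-10: 1727 days.
401(k) Plan — status part-time ✓; service 1727 days ≥ 6 months (≈180 days) ✓; age 41 ≥ 21 ✓; rating 2 < 4 ✗ → not eligible.
Spot Bonus Program — status part-time ✓; service 1727 days ≥ 9 months (≈270 days) ✓; grade P6 ≥ P5 ✓ → eligible.
Employee Assistance Program — status part-time ✓; service 1727 days < 5 years (≈1825 days) ✗ → not eligible.
Health Savings Account — status part-time ✓; 28 hrs/wk ≥ 25 ✓; age 41 ≥ 18 ✓; site Porto ✗ (not Lyon, Tulsa, or Osaka) → not eligible.
Gym Reimbursement — status part-time ✓; service 1727 days ≥ 18 months (≈540 days) ✓; age 41 ≥ 18 ✓; not enrolled in Spot Bonus Program ✗ → not eligible.
Unlimited PTO Program — status part-time ✓; service 1727 days ≥ 1 month (≈30 days) ✓; 28 hrs/wk < 35 ✗ → not eligible.
Legal Services Plan — status part-time ✗ (requires full-time or seasonal) → not eligible.
Tuition Reimbursement — status part-time ✓; service 1727 days ≥ 12 weeks (≈84 days) ✓; age 41 ≥ 21 ✓; site Porto ✓; dept Research ✗ → not eligible.
Childcare Subsidy — status part-time ✓ (not excluded); service 1727 days ≥ 26 weeks (≈182 days) ✓; 28 hrs/wk ≥ 20 ✓; age 41 ≥ 18 ✓; dept Research ✗ → not eligible.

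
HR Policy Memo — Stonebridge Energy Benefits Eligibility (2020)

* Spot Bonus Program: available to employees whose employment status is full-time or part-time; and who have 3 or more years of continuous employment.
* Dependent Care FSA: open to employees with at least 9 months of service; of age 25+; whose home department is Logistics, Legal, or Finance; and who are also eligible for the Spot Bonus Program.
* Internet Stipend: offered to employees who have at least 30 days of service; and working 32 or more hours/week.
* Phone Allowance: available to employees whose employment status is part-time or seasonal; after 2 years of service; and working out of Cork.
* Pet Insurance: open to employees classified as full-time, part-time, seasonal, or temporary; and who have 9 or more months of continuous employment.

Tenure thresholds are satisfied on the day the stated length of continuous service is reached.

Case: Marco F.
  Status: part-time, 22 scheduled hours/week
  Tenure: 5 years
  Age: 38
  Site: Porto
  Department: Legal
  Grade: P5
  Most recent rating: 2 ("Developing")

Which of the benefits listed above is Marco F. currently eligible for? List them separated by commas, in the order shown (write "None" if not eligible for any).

Spot Bonus Program — status part-time ✓; service 5 years ≥ 3 years ✓ → eligible.
Dependent Care FSA — service 5 years ≥ 9 months (≈270 days) ✓; age 38 ≥ 25 ✓; dept Legal ✓; eligible for Spot Bonus Program ✓ → eligible.
Internet Stipend — service 5 years ≥ 30 days ✓; 22 hrs/wk < 32 ✗ → not eligible.
Phone Allowance — status part-time ✓; service 5 years ≥ 2 years ✓; site Porto ✗ (not Cork) → not eligible.
Pet Insurance — status part-time ✓; service 5 years ≥ 9 months (≈270 days) ✓ → eligible.

Spot Bonus Program, Dependent Care FSA, Pet Insurance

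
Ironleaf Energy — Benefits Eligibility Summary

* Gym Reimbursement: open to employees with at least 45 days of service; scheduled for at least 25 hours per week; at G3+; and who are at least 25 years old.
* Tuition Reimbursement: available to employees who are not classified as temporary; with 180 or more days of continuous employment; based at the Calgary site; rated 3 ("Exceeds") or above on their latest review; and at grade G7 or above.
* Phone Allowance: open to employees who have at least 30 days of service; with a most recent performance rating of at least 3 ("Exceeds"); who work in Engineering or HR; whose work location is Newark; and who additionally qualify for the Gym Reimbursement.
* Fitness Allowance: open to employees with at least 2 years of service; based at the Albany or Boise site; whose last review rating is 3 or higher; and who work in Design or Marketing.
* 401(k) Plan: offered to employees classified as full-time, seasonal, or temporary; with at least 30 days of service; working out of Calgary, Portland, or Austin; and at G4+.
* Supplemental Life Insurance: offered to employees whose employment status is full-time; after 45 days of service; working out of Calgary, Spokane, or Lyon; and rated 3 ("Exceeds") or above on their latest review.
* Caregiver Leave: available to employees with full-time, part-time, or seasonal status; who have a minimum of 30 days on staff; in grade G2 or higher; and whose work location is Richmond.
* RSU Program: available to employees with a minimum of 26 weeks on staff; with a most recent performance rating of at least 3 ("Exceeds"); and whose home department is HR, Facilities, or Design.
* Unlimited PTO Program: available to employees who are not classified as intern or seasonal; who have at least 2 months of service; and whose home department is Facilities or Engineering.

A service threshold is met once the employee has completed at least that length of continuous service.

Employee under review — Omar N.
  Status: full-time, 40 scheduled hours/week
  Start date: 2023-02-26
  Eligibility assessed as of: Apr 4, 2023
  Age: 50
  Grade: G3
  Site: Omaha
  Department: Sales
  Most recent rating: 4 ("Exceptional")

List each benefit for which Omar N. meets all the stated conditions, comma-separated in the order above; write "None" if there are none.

Service from 2023-02-26 to Apr 4, 2023: 37 days.
Gym Reimbursement — service 37 days < 45 days ✗ → not eligible.
Tuition Reimbursement — status full-time ✓ (not excluded); service 37 days < 180 days ✗ → not eligible.
Phone Allowance — service 37 days ≥ 30 days ✓; rating 4 ≥ 3 ✓; dept Sales ✗ → not eligible.
Fitness Allowance — service 37 days < 2 years (≈730 days) ✗ → not eligible.
401(k) Plan — status full-time ✓; service 37 days ≥ 30 days ✓; site Omaha ✗ (not Calgary, Portland, or Austin) → not eligible.
Supplemental Life Insurance — status full-time ✓; service 37 days < 45 days ✗ → not eligible.
Caregiver Leave — status full-time ✓; service 37 days ≥ 30 days ✓; grade G3 ≥ G2 ✓; site Omaha ✗ (not Richmond) → not eligible.
RSU Program — service 37 days < 26 weeks (≈182 days) ✗ → not eligible.
Unlimited PTO Program — status full-time ✓ (not excluded); service 37 days < 2 months (≈60 days) ✗ → not eligible.

None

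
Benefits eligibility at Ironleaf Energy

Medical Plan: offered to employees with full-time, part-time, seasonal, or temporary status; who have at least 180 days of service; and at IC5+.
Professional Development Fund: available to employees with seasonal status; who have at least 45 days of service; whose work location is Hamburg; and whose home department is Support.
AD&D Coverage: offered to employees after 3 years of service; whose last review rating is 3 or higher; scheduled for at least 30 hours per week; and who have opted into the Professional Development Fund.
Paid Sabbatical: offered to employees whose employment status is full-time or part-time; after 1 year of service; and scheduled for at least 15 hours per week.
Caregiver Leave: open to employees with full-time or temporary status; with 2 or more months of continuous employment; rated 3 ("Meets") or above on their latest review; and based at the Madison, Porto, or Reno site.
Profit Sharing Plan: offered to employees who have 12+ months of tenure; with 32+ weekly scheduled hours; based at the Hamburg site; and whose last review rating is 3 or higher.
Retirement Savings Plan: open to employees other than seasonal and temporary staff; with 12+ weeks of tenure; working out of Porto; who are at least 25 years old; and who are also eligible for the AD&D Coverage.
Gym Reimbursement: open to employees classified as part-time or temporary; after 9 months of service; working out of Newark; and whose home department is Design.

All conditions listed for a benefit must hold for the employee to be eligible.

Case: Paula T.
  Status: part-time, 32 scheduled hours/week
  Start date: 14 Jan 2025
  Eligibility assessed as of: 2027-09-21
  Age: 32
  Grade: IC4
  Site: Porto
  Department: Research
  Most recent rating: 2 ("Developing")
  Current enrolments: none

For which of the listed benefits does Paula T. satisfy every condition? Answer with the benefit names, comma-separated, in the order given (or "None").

Service from 14 Jan 2025 to 2027-09-21: 980 days.
Medical Plan — status part-time ✓; service 980 days ≥ 180 days ✓; grade IC4 < IC5 ✗ → not eligible.
Professional Development Fund — status part-time ✗ (requires seasonal) → not eligible.
AD&D Coverage — service 980 days < 3 years (≈1095 days) ✗ → not eligible.
Paid Sabbatical — status part-time ✓; service 980 days ≥ 1 year (≈365 days) ✓; 32 hrs/wk ≥ 15 ✓ → eligible.
Caregiver Leave — status part-time ✗ (requires full-time or temporary) → not eligible.
Profit Sharing Plan — service 980 days ≥ 12 months (≈360 days) ✓; 32 hrs/wk ≥ 32 ✓; site Porto ✗ (not Hamburg) → not eligible.
Retirement Savings Plan — status part-time ✓ (not excluded); service 980 days ≥ 12 weeks (≈84 days) ✓; site Porto ✓; age 32 ≥ 25 ✓; not eligible for AD&D Coverage ✗ → not eligible.
Gym Reimbursement — status part-time ✓; service 980 days ≥ 9 months (≈270 days) ✓; site Porto ✗ (not Newark) → not eligible.

Paid Sabbatical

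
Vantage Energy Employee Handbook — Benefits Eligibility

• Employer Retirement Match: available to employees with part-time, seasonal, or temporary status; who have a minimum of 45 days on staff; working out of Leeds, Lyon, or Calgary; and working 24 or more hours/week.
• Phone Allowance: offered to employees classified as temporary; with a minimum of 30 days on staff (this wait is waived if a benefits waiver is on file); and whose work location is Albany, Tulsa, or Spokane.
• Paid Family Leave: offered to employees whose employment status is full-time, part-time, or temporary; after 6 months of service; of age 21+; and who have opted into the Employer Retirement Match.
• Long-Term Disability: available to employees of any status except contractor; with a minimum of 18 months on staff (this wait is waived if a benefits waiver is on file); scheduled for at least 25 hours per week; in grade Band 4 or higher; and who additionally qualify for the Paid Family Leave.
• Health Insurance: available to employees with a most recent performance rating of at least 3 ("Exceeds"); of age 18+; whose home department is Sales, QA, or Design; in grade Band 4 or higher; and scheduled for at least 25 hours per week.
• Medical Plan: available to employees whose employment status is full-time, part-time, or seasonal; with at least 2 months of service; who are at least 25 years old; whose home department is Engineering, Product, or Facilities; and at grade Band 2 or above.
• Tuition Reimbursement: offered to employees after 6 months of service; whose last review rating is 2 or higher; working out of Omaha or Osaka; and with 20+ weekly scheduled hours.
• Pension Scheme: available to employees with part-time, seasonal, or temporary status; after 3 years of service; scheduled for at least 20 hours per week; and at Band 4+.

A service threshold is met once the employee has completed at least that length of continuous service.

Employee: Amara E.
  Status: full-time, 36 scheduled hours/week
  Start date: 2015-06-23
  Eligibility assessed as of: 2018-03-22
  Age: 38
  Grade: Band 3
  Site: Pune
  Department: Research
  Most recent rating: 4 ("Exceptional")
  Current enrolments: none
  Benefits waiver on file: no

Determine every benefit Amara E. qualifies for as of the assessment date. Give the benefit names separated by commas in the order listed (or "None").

None

Service from 2015-06-23 to 2018-03-22: 1003 days.
Employer Retirement Match — status full-time ✗ (requires part-time, seasonal, or temporary) → not eligible.
Phone Allowance — status full-time ✗ (requires temporary) → not eligible.
Paid Family Leave — status full-time ✓; service 1003 days ≥ 6 months (≈180 days) ✓; age 38 ≥ 21 ✓; not enrolled in Employer Retirement Match ✗ → not eligible.
Long-Term Disability — status full-time ✓ (not excluded); no waiver, service 1003 days ≥ 18 months (≈540 days) ✓; 36 hrs/wk ≥ 25 ✓; grade Band 3 < Band 4 ✗ → not eligible.
Health Insurance — rating 4 ≥ 3 ✓; age 38 ≥ 18 ✓; dept Research ✗ → not eligible.
Medical Plan — status full-time ✓; service 1003 days ≥ 2 months (≈60 days) ✓; age 38 ≥ 25 ✓; dept Research ✗ → not eligible.
Tuition Reimbursement — service 1003 days ≥ 6 months (≈180 days) ✓; rating 4 ≥ 2 ✓; site Pune ✗ (not Omaha or Osaka) → not eligible.
Pension Scheme — status full-time ✗ (requires part-time, seasonal, or temporary) → not eligible.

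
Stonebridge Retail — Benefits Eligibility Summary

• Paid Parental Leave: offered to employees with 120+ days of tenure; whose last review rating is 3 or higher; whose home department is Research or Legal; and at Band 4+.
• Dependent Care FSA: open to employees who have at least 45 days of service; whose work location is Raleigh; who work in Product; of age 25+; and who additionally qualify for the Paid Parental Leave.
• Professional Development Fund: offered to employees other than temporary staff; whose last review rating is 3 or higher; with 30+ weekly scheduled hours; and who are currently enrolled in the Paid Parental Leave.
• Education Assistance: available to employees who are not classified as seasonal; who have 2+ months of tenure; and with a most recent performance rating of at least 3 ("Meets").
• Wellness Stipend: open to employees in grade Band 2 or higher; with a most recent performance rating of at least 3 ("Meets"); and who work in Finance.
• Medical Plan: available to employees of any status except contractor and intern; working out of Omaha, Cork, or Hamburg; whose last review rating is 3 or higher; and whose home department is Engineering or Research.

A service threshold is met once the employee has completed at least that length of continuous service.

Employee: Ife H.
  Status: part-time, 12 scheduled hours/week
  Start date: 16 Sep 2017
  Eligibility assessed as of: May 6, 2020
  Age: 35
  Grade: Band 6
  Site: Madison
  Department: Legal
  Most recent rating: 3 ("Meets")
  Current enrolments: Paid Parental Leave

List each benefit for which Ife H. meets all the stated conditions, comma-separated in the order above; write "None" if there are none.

Paid Parental Leave, Education Assistance

Service from 16 Sep 2017 to May 6, 2020: 963 days.
Paid Parental Leave — service 963 days ≥ 120 days ✓; rating 3 ≥ 3 ✓; dept Legal ✓; grade Band 6 ≥ Band 4 ✓ → eligible.
Dependent Care FSA — service 963 days ≥ 45 days ✓; site Madison ✗ (not Raleigh) → not eligible.
Professional Development Fund — status part-time ✓ (not excluded); rating 3 ≥ 3 ✓; 12 hrs/wk < 30 ✗ → not eligible.
Education Assistance — status part-time ✓ (not excluded); service 963 days ≥ 2 months (≈60 days) ✓; rating 3 ≥ 3 ✓ → eligible.
Wellness Stipend — grade Band 6 ≥ Band 2 ✓; rating 3 ≥ 3 ✓; dept Legal ✗ → not eligible.
Medical Plan — status part-time ✓ (not excluded); site Madison ✗ (not Omaha, Cork, or Hamburg) → not eligible.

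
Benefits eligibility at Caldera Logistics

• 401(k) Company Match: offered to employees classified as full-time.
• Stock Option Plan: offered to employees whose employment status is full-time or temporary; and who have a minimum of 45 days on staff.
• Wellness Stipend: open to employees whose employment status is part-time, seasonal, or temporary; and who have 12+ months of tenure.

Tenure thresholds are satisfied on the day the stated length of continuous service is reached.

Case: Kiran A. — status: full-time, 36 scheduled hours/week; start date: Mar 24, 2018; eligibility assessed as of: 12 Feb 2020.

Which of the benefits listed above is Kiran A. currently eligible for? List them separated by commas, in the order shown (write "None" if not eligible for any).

Service from Mar 24, 2018 to 12 Feb 2020: 690 days.
401(k) Company Match — status full-time ✓ → eligible.
Stock Option Plan — status full-time ✓; service 690 days ≥ 45 days ✓ → eligible.
Wellness Stipend — status full-time ✗ (requires part-time, seasonal, or temporary) → not eligible.

401(k) Company Match, Stock Option Plan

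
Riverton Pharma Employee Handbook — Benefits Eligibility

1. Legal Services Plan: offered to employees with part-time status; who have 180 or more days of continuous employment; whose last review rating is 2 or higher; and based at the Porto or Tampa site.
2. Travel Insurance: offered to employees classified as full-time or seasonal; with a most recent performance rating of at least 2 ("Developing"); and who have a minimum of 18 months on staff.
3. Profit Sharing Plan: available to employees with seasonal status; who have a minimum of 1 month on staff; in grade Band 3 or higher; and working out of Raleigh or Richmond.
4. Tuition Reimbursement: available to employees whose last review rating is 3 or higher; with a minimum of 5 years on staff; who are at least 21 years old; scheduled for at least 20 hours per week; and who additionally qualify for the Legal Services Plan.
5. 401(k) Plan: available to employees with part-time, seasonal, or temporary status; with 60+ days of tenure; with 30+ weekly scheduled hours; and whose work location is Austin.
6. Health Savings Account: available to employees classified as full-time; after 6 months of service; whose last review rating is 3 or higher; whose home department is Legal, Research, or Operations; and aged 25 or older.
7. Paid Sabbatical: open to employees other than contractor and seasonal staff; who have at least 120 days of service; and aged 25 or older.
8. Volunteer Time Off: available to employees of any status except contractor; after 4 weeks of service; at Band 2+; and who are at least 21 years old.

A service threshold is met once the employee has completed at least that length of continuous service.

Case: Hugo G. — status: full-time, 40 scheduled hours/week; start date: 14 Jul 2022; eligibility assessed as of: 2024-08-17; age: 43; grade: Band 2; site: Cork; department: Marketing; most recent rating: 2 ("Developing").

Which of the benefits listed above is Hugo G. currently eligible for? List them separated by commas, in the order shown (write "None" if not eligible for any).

Travel Insurance, Paid Sabbatical, Volunteer Time Off

Service from 14 Jul 2022 to 2024-08-17: 765 days.
Legal Services Plan — status full-time ✗ (requires part-time) → not eligible.
Travel Insurance — status full-time ✓; rating 2 ≥ 2 ✓; service 765 days ≥ 18 months (≈540 days) ✓ → eligible.
Profit Sharing Plan — status full-time ✗ (requires seasonal) → not eligible.
Tuition Reimbursement — rating 2 < 3 ✗ → not eligible.
401(k) Plan — status full-time ✗ (requires part-time, seasonal, or temporary) → not eligible.
Health Savings Account — status full-time ✓; service 765 days ≥ 6 months (≈180 days) ✓; rating 2 < 3 ✗ → not eligible.
Paid Sabbatical — status full-time ✓ (not excluded); service 765 days ≥ 120 days ✓; age 43 ≥ 25 ✓ → eligible.
Volunteer Time Off — status full-time ✓ (not excluded); service 765 days ≥ 4 weeks (≈28 days) ✓; grade Band 2 ≥ Band 2 ✓; age 43 ≥ 21 ✓ → eligible.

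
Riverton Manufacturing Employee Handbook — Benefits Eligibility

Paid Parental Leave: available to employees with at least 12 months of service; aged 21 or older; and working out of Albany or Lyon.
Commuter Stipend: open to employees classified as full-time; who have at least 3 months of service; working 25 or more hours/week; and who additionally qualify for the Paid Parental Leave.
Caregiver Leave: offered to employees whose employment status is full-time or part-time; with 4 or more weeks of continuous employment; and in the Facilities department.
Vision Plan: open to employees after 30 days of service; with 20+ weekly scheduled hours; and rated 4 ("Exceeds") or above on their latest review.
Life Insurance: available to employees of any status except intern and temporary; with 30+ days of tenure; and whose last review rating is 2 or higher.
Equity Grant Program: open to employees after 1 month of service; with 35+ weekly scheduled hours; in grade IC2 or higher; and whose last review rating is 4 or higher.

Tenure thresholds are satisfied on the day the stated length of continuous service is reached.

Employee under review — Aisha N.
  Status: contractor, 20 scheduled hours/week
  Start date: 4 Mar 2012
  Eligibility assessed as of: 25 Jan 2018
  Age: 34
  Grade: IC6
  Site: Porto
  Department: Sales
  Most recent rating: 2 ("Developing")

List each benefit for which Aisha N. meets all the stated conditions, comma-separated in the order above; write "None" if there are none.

Life Insurance

Service from 4 Mar 2012 to 25 Jan 2018: 2153 days.
Paid Parental Leave — service 2153 days ≥ 12 months (≈360 days) ✓; age 34 ≥ 21 ✓; site Porto ✗ (not Albany or Lyon) → not eligible.
Commuter Stipend — status contractor ✗ (requires full-time) → not eligible.
Caregiver Leave — status contractor ✗ (requires full-time or part-time) → not eligible.
Vision Plan — service 2153 days ≥ 30 days ✓; 20 hrs/wk ≥ 20 ✓; rating 2 < 4 ✗ → not eligible.
Life Insurance — status contractor ✓ (not excluded); service 2153 days ≥ 30 days ✓; rating 2 ≥ 2 ✓ → eligible.
Equity Grant Program — service 2153 days ≥ 1 month (≈30 days) ✓; 20 hrs/wk < 35 ✗ → not eligible.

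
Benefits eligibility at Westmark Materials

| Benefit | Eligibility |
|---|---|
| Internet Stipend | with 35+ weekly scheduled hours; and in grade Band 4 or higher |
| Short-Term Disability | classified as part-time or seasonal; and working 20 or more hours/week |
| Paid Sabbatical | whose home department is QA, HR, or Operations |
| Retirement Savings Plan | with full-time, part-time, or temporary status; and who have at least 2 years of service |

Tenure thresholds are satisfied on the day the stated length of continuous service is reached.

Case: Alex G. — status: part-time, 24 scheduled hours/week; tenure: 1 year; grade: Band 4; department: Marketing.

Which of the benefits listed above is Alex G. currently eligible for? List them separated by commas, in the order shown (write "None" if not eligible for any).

Internet Stipend — 24 hrs/wk < 35 ✗ → not eligible.
Short-Term Disability — status part-time ✓; 24 hrs/wk ≥ 20 ✓ → eligible.
Paid Sabbatical — dept Marketing ✗ → not eligible.
Retirement Savings Plan — status part-time ✓; service 1 year < 2 years ✗ → not eligible.

Short-Term Disability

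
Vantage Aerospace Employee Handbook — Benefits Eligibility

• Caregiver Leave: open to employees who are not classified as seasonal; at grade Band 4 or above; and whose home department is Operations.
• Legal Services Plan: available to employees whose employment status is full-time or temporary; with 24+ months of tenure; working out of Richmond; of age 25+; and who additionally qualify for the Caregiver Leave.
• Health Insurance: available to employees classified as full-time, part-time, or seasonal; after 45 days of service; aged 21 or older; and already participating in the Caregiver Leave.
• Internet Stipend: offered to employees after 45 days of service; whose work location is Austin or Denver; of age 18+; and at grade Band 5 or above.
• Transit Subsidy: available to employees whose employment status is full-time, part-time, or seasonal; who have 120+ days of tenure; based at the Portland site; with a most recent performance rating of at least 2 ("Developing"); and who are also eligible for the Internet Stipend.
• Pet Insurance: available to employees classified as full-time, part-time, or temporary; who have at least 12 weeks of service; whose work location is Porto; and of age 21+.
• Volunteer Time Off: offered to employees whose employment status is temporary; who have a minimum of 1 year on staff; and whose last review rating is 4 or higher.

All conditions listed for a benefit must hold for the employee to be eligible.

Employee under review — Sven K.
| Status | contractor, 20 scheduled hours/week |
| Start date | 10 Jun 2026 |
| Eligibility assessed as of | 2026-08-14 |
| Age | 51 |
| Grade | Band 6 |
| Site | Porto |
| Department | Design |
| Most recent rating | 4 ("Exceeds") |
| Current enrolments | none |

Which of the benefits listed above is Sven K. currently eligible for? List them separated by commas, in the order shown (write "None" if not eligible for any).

Service from 10 Jun 2026 to 2026-08-14: 65 days.
Caregiver Leave — status contractor ✓ (not excluded); grade Band 6 ≥ Band 4 ✓; dept Design ✗ → not eligible.
Legal Services Plan — status contractor ✗ (requires full-time or temporary) → not eligible.
Health Insurance — status contractor ✗ (requires full-time, part-time, or seasonal) → not eligible.
Internet Stipend — service 65 days ≥ 45 days ✓; site Porto ✗ (not Austin or Denver) → not eligible.
Transit Subsidy — status contractor ✗ (requires full-time, part-time, or seasonal) → not eligible.
Pet Insurance — status contractor ✗ (requires full-time, part-time, or temporary) → not eligible.
Volunteer Time Off — status contractor ✗ (requires temporary) → not eligible.

None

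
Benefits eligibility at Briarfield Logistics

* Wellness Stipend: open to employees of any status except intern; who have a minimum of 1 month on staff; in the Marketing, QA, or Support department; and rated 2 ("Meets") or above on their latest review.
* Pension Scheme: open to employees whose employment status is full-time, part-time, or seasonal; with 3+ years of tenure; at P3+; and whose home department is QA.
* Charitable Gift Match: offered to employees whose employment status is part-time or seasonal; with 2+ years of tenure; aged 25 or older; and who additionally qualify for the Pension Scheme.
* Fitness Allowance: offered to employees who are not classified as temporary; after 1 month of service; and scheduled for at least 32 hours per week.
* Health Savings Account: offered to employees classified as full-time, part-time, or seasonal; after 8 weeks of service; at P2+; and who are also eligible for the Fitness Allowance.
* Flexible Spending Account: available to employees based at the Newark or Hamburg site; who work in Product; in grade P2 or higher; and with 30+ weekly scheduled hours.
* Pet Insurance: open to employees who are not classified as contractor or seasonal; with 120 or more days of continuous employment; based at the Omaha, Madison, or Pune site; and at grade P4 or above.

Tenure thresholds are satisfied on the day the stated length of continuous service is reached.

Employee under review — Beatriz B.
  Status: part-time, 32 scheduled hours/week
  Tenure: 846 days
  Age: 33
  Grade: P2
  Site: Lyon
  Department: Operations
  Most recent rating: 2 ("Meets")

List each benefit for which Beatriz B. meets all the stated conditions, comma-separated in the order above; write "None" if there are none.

Fitness Allowance, Health Savings Account

Wellness Stipend — status part-time ✓ (not excluded); service 846 days ≥ 1 month (≈30 days) ✓; dept Operations ✗ → not eligible.
Pension Scheme — status part-time ✓; service 846 days < 3 years (≈1095 days) ✗ → not eligible.
Charitable Gift Match — status part-time ✓; service 846 days ≥ 2 years (≈730 days) ✓; age 33 ≥ 25 ✓; not eligible for Pension Scheme ✗ → not eligible.
Fitness Allowance — status part-time ✓ (not excluded); service 846 days ≥ 1 month (≈30 days) ✓; 32 hrs/wk ≥ 32 ✓ → eligible.
Health Savings Account — status part-time ✓; service 846 days ≥ 8 weeks (≈56 days) ✓; grade P2 ≥ P2 ✓; eligible for Fitness Allowance ✓ → eligible.
Flexible Spending Account — site Lyon ✗ (not Newark or Hamburg) → not eligible.
Pet Insurance — status part-time ✓ (not excluded); service 846 days ≥ 120 days ✓; site Lyon ✗ (not Omaha, Madison, or Pune) → not eligible.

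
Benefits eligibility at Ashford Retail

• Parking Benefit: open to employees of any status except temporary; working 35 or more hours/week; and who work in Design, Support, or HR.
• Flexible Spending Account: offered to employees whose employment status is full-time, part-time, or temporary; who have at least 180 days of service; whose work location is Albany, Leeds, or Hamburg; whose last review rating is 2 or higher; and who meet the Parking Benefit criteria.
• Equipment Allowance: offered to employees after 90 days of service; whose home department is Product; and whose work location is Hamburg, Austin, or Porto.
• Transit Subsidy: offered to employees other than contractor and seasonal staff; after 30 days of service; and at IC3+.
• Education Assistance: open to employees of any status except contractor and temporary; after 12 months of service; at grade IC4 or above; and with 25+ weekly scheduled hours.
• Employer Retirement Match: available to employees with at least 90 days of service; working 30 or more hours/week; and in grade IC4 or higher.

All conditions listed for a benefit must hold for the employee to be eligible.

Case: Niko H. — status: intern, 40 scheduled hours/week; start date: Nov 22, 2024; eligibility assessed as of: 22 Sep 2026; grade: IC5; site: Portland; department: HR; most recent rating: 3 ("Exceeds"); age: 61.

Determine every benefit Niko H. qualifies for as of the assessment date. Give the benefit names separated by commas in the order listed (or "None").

Parking Benefit, Transit Subsidy, Education Assistance, Employer Retirement Match

Service from Nov 22, 2024 to 22 Sep 2026: 669 days.
Parking Benefit — status intern ✓ (not excluded); 40 hrs/wk ≥ 35 ✓; dept HR ✓ → eligible.
Flexible Spending Account — status intern ✗ (requires full-time, part-time, or temporary) → not eligible.
Equipment Allowance — service 669 days ≥ 90 days ✓; dept HR ✗ → not eligible.
Transit Subsidy — status intern ✓ (not excluded); service 669 days ≥ 30 days ✓; grade IC5 ≥ IC3 ✓ → eligible.
Education Assistance — status intern ✓ (not excluded); service 669 days ≥ 12 months (≈360 days) ✓; grade IC5 ≥ IC4 ✓; 40 hrs/wk ≥ 25 ✓ → eligible.
Employer Retirement Match — service 669 days ≥ 90 days ✓; 40 hrs/wk ≥ 30 ✓; grade IC5 ≥ IC4 ✓ → eligible.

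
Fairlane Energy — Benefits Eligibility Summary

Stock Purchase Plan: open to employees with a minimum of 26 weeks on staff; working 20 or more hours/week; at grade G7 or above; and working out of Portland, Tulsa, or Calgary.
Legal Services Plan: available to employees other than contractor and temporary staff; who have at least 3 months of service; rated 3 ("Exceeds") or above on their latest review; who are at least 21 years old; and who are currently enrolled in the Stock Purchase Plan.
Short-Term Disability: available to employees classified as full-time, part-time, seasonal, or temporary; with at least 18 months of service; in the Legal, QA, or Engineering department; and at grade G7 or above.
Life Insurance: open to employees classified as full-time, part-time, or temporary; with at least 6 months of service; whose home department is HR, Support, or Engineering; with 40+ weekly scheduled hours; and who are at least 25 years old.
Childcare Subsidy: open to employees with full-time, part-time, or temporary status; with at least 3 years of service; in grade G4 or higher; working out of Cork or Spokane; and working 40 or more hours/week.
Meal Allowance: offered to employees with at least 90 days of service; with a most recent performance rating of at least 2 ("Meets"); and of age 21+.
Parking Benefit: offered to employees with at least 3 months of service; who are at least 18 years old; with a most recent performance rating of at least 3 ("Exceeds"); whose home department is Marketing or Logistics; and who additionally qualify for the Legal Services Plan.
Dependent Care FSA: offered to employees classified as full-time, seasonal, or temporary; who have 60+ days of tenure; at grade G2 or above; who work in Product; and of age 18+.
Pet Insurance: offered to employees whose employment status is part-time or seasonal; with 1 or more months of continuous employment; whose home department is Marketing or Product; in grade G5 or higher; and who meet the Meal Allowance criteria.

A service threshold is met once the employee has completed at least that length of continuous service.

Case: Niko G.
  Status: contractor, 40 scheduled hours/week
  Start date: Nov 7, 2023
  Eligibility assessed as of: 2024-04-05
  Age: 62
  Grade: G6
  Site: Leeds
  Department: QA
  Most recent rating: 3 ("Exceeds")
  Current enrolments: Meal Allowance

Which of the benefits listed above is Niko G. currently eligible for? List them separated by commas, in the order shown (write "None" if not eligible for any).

Service from Nov 7, 2023 to 2024-04-05: 150 days.
Stock Purchase Plan — service 150 days < 26 weeks (≈182 days) ✗ → not eligible.
Legal Services Plan — status contractor ✗ (excluded) → not eligible.
Short-Term Disability — status contractor ✗ (requires full-time, part-time, seasonal, or temporary) → not eligible.
Life Insurance — status contractor ✗ (requires full-time, part-time, or temporary) → not eligible.
Childcare Subsidy — status contractor ✗ (requires full-time, part-time, or temporary) → not eligible.
Meal Allowance — service 150 days ≥ 90 days ✓; rating 3 ≥ 2 ✓; age 62 ≥ 21 ✓ → eligible.
Parking Benefit — service 150 days ≥ 3 months (≈90 days) ✓; age 62 ≥ 18 ✓; rating 3 ≥ 3 ✓; dept QA ✗ → not eligible.
Dependent Care FSA — status contractor ✗ (requires full-time, seasonal, or temporary) → not eligible.
Pet Insurance — status contractor ✗ (requires part-time or seasonal) → not eligible.

Meal Allowance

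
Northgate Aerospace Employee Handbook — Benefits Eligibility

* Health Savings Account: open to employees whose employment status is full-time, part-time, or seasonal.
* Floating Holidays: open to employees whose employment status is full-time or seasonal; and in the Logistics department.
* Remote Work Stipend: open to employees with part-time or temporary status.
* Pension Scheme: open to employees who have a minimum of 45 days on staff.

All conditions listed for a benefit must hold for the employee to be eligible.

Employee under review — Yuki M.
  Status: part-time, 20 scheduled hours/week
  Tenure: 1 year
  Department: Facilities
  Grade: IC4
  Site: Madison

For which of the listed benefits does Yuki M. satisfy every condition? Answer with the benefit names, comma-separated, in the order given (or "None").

Health Savings Account, Remote Work Stipend, Pension Scheme

Health Savings Account — status part-time ✓ → eligible.
Floating Holidays — status part-time ✗ (requires full-time or seasonal) → not eligible.
Remote Work Stipend — status part-time ✓ → eligible.
Pension Scheme — service 1 year ≥ 45 days ✓ → eligible.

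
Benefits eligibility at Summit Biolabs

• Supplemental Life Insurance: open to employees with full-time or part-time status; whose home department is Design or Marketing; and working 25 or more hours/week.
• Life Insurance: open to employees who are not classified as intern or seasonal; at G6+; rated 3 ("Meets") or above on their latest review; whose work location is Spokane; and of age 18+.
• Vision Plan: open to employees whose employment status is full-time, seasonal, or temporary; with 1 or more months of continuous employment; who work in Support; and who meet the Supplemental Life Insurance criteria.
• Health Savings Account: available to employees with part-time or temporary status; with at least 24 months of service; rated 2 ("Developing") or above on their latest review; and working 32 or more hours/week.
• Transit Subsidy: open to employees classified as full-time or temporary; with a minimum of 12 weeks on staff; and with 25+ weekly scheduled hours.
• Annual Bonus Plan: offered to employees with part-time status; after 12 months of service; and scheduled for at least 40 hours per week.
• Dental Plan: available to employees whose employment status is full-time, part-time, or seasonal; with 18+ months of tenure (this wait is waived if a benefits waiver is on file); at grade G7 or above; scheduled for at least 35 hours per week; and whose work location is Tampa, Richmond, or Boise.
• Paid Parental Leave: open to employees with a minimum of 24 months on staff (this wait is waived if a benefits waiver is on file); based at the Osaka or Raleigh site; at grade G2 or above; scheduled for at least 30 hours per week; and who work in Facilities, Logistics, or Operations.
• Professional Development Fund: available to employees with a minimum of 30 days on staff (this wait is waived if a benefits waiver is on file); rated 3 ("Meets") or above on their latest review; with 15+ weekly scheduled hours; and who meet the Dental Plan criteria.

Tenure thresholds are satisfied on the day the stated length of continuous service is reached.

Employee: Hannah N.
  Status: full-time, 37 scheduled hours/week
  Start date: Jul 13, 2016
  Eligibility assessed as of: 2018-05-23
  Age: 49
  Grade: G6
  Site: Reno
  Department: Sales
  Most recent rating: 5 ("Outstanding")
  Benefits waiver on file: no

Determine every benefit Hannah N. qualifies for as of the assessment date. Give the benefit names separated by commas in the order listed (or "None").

Service from Jul 13, 2016 to 2018-05-23: 679 days.
Supplemental Life Insurance — status full-time ✓; dept Sales ✗ → not eligible.
Life Insurance — status full-time ✓ (not excluded); grade G6 ≥ G6 ✓; rating 5 ≥ 3 ✓; site Reno ✗ (not Spokane) → not eligible.
Vision Plan — status full-time ✓; service 679 days ≥ 1 month (≈30 days) ✓; dept Sales ✗ → not eligible.
Health Savings Account — status full-time ✗ (requires part-time or temporary) → not eligible.
Transit Subsidy — status full-time ✓; service 679 days ≥ 12 weeks (≈84 days) ✓; 37 hrs/wk ≥ 25 ✓ → eligible.
Annual Bonus Plan — status full-time ✗ (requires part-time) → not eligible.
Dental Plan — status full-time ✓; no waiver, service 679 days ≥ 18 months (≈540 days) ✓; grade G6 < G7 ✗ → not eligible.
Paid Parental Leave — no waiver, service 679 days < 24 months (≈720 days) ✗ → not eligible.
Professional Development Fund — no waiver, service 679 days ≥ 30 days ✓; rating 5 ≥ 3 ✓; 37 hrs/wk ≥ 15 ✓; not eligible for Dental Plan ✗ → not eligible.

Transit Subsidy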